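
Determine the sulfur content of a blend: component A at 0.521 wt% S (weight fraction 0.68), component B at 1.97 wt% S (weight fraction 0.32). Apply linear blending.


Linear sulfur blending: S_blend = x1*S1 + x2*S2
Contribution 1: 0.68 * 0.521 = 0.35428 wt%
Contribution 2: 0.32 * 1.97 = 0.6304 wt%
S_blend = 0.35428 + 0.6304 = 0.98468

0.98468 wt%


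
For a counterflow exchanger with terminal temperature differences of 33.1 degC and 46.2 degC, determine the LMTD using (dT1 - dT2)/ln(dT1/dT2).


LMTD = (dT1 - dT2) / ln(dT1/dT2)
= (33.1 - 46.2) / ln(33.1 / 46.2) = -13.1 / -0.333447 = 39.29

39.29 degC


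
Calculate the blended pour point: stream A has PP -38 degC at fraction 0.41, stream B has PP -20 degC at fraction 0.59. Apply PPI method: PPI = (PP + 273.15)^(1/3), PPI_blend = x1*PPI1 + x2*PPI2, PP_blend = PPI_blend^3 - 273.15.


PPI_1 = (-38 + 273.15)^(1/3) = 6.172318
PPI_2 = (-20 + 273.15)^(1/3) = 6.325953
PPI_blend = 0.41 * 6.172318 + 0.59 * 6.325953 = 6.262963
PP_blend = 6.262963^3 - 273.15 = 245.6629 - 273.15 = -27.49

-27.49 degC


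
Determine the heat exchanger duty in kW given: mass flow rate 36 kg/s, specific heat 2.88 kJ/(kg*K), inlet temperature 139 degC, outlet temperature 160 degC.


Q = m_dot * cp * delta_T
delta_T = 160 - 139 = 21 K
Q = 36 * 2.88 * 21
= 103.68 * 21
= 2177.28 kW

2177.28 kW


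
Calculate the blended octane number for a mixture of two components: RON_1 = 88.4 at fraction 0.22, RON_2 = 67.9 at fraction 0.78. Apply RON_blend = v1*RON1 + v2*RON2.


Linear blending: RON_blend = sum(vi * RONi)
Contribution 1: 0.22 * 88.4 = 19.448
Contribution 2: 0.78 * 67.9 = 52.962
RON_blend = 19.448 + 52.962 = 72.41

72.41


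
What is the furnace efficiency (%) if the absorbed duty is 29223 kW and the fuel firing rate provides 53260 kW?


Furnace efficiency = Q_absorbed / Q_fuel * 100
= 29223 / 53260 * 100 = 54.87

54.87 %


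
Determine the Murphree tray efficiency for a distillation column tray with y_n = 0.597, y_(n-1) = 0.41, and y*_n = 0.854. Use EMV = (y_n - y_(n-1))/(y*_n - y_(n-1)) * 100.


Murphree vapor efficiency: EMV = (y_n - y_(n-1)) / (y*_n - y_(n-1)) * 100
EMV = (0.597 - 0.41) / (0.854 - 0.41) * 100 = 0.187 / 0.444 * 100 = 42.12

42.12 %


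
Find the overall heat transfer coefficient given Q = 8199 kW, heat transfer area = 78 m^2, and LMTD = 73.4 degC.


From Q = U*A*LMTD, U = Q / (A * LMTD)
U = 8199 / (78 * 73.4) = 8199 / 5725.2 = 1.432

1.432 kW/(m^2*K)


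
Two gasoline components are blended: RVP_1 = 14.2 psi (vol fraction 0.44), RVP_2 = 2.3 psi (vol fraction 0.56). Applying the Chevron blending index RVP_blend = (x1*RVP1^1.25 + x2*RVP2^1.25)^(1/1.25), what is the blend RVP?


Chevron index: RVP_blend = (sum xi*RVPi^1.25)^(1/1.25)
RVP^1.25 terms: 0.44 * 14.2^1.25 + 0.56 * 2.3^1.25 = 13.7148
RVP_blend = 13.7148^(1/1.25) = 8.124

8.124 psi


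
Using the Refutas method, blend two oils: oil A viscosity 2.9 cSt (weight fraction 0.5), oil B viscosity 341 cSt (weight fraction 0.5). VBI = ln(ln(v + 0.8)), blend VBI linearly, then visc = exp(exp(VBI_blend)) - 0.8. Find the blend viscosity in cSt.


Refutas method: VBN_i = 14.534*ln(ln(visc_i + 0.8)) + 10.975, blended linearly by mass fraction; since VBN is linear in VBI_i = ln(ln(visc_i + 0.8)) and the fractions sum to 1, blend VBI directly: visc = exp(exp(VBI_blend)) - 0.8
VBI_1 = ln(ln(2.9 + 0.8)) = 0.268754
VBI_2 = ln(ln(341 + 0.8)) = 1.76374
VBI_blend = 0.5 * 0.268754 + 0.5 * 1.76374 = 1.01625
visc_blend = exp(exp(1.01625)) - 0.8 = 15.04

15.04 cSt


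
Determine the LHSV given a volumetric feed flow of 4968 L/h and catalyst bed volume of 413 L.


LHSV = volumetric feed rate / catalyst volume
= 4968 L/h / 413 L
= 12.03 h^-1

12.03 h^-1


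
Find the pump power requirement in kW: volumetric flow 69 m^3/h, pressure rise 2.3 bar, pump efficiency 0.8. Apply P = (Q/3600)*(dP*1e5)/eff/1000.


Q = 69 / 3600 = 0.0191667 m^3/s
P = 0.0191667 * (2.3 * 1e5) / 0.8 / 1000 = 5.510

5.510 kW


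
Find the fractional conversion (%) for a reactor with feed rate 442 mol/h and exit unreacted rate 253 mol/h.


X = (F_in - F_out) / F_in * 100
Moles reacted = 442 - 253 = 189
X = 189 / 442 * 100
= 0.4276 * 100
= 42.76 %

42.76 %


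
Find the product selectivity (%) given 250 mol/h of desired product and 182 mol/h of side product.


Selectivity = desired / (desired + undesired) * 100
Total products = 250 + 182 = 432 mol/h
S = 250 / 432 * 100
= 0.5787 * 100
= 57.87 %

57.87 %


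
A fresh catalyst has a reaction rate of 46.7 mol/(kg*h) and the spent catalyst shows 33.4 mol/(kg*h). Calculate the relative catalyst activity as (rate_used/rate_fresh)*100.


Activity (%) = (rate_used / rate_fresh) * 100
rate_used = 33.4, rate_fresh = 46.7
= (33.4 / 46.7) * 100
= 0.7152 * 100 = 71.52

71.52 %


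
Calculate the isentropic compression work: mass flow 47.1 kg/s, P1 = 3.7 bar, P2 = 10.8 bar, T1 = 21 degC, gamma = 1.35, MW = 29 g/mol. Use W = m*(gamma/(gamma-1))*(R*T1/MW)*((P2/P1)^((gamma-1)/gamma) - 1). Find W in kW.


Isentropic work: W = m*(gamma/(gamma-1))*(R*T1/MW)*((P2/P1)^((gamma-1)/gamma) - 1)
T1 = 21 + 273.15 = 294.15 K
Pressure ratio = 10.8 / 3.7 = 2.91892
Exponent = (1.35 - 1)/1.35 = 0.259259
(P2/P1)^exp - 1 = 2.91892^0.259259 - 1 = 0.320119
W = 47.1 * 1.35 / 0.35 * 8.314 * 294.15 / 29 * 0.320119 = 4904

4904 kW


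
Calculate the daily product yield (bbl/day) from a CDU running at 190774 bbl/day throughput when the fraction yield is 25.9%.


Crude throughput = 190774 bbl/day
Fraction yield = 25.9%
yield = throughput * fraction / 100
yield = 190774 * 25.9 / 100 = 49410.466

49410.466 bbl/day


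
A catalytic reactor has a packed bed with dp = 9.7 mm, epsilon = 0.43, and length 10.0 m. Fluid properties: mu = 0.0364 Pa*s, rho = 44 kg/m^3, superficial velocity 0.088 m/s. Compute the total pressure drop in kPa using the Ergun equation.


dp = 9.7 mm = 0.0097 m
Viscous term = 150*0.0364*0.088*(1-0.43)^2 / (0.0097^2*0.43^3) = 20867.8
Inertial term = 1.75*44*0.088^2*(1-0.43) / (0.0097*0.43^3) = 440.711
dP/L = 20867.8 + 440.711 = 21308.5 Pa/m
dP = 21308.5 * 10.0 / 1000 = 213.1 kPa

213.1 kPa


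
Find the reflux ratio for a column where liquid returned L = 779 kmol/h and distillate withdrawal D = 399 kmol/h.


Reflux ratio definition: R = L / D (liquid returned / distillate withdrawn)
L = 779 kmol/h, D = 399 kmol/h
R = 779 / 399 = 1.952

1.952


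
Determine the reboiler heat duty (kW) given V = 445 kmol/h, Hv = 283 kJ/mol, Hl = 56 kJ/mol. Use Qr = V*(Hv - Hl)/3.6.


Qr = 445 * (283 - 56) / 3.6 = 445 * 227 / 3.6 = 28060

28060 kW


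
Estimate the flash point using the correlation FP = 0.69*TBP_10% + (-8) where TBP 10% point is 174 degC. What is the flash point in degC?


FP = 0.69 * 174 + (-8) = 112.06

112.06 degC


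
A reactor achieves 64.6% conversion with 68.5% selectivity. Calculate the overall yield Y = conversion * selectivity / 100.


Overall yield = conversion (%) * selectivity (%) / 100
Conversion = 64.6%, Selectivity = 68.5%
Y = 64.6 * 68.5 / 100
= 44.251 %

44.251 %


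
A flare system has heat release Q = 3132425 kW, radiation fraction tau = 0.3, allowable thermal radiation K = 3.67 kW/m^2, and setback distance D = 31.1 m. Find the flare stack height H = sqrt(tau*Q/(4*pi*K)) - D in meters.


tau*Q/(4*pi*K) = 0.3 * 3132425 / (4 * pi * 3.67) = 20376.3
sqrt(20376.3) = 142.746
H = 142.746 - 31.1 = 111.6

111.6 m


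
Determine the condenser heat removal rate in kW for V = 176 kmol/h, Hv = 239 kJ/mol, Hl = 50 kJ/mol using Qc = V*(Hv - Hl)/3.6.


Qc = 176 * (239 - 50) / 3.6 = 176 * 189 / 3.6 = 9240

9240 kW


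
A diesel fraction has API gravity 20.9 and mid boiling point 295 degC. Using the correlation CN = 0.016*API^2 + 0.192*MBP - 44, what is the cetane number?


CN = 0.016 * 20.9^2 + 0.192 * 295 - 44
CN = 6.98896 + 56.64 - 44 = 19.62896

19.62896


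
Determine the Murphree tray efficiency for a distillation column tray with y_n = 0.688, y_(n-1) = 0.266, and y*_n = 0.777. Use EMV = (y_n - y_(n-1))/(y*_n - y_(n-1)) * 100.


Murphree vapor efficiency: EMV = (y_n - y_(n-1)) / (y*_n - y_(n-1)) * 100
EMV = (0.688 - 0.266) / (0.777 - 0.266) * 100 = 0.422 / 0.511 * 100 = 82.58

82.58 %


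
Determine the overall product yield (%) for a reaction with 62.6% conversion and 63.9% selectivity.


Overall yield = conversion (%) * selectivity (%) / 100
Conversion = 62.6%, Selectivity = 63.9%
Y = 62.6 * 63.9 / 100
= 40.0014 %

40.0014 %


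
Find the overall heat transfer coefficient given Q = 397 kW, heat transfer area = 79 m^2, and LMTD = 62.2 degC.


From Q = U*A*LMTD, U = Q / (A * LMTD)
U = 397 / (79 * 62.2) = 397 / 4913.8 = 0.08079

0.08079 kW/(m^2*K)


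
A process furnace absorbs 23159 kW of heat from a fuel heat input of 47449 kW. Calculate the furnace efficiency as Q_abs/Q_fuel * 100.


Furnace efficiency = Q_absorbed / Q_fuel * 100
= 23159 / 47449 * 100 = 48.81

48.81 %


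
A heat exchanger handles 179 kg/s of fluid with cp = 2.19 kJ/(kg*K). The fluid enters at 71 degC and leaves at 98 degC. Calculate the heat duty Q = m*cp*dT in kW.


Q = m_dot * cp * delta_T
delta_T = 98 - 71 = 27 K
Q = 179 * 2.19 * 27
= 392.01 * 27
= 10584.27 kW

10584.27 kW


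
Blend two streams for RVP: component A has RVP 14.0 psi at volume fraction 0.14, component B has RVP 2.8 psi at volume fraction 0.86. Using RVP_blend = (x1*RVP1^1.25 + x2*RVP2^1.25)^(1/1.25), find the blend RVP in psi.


Chevron index: RVP_blend = (sum xi*RVPi^1.25)^(1/1.25)
RVP^1.25 terms: 0.14 * 14.0^1.25 + 0.86 * 2.8^1.25 = 6.90621
RVP_blend = 6.90621^(1/1.25) = 4.692

4.692 psi


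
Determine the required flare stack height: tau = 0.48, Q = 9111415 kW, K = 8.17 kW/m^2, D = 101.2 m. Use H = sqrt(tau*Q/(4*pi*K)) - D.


tau*Q/(4*pi*K) = 0.48 * 9111415 / (4 * pi * 8.17) = 42598.6
sqrt(42598.6) = 206.394
H = 206.394 - 101.2 = 105.2

105.2 m


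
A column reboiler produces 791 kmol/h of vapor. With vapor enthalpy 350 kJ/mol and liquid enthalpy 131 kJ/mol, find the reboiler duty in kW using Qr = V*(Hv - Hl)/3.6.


Qr = 791 * (350 - 131) / 3.6 = 791 * 219 / 3.6 = 48120

48120 kW


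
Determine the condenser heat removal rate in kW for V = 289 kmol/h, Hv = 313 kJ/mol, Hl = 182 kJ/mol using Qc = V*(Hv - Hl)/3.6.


Qc = 289 * (313 - 182) / 3.6 = 289 * 131 / 3.6 = 10520

10520 kW


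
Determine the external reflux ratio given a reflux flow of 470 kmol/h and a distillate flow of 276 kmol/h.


Reflux ratio definition: R = L / D (liquid returned / distillate withdrawn)
L = 470 kmol/h, D = 276 kmol/h
R = 470 / 276 = 1.703

1.703


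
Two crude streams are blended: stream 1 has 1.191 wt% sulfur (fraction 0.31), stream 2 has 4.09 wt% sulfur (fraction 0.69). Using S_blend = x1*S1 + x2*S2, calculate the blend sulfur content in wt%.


Linear sulfur blending: S_blend = x1*S1 + x2*S2
Contribution 1: 0.31 * 1.191 = 0.36921 wt%
Contribution 2: 0.69 * 4.09 = 2.8221 wt%
S_blend = 0.36921 + 2.8221 = 3.19131

3.19131 wt%


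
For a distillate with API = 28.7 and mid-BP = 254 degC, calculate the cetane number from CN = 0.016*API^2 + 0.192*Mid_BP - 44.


CN = 0.016 * 28.7^2 + 0.192 * 254 - 44
CN = 13.17904 + 48.768 - 44 = 17.94704

17.94704


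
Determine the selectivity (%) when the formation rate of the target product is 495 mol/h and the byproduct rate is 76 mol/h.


Selectivity = desired / (desired + undesired) * 100
Total products = 495 + 76 = 571 mol/h
S = 495 / 571 * 100
= 0.8669 * 100
= 86.69 %

86.69 %


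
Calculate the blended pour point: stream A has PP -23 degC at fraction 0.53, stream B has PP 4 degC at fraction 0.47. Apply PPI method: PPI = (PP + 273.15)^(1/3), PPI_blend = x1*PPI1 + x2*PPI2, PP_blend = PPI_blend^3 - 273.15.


PPI_1 = (-23 + 273.15)^(1/3) = 6.300865
PPI_2 = (4 + 273.15)^(1/3) = 6.51986
PPI_blend = 0.53 * 6.300865 + 0.47 * 6.51986 = 6.403793
PP_blend = 6.403793^3 - 273.15 = 262.6104 - 273.15 = -10.54

-10.54 degC


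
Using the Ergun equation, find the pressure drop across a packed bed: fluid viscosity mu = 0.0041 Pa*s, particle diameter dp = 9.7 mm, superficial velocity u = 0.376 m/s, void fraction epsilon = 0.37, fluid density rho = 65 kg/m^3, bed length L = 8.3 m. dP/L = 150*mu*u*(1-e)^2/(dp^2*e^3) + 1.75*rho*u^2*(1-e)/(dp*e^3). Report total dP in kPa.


dp = 9.7 mm = 0.0097 m
Viscous term = 150*0.0041*0.376*(1-0.37)^2 / (0.0097^2*0.37^3) = 19257.3
Inertial term = 1.75*65*0.376^2*(1-0.37) / (0.0097*0.37^3) = 20620.1
dP/L = 19257.3 + 20620.1 = 39877.4 Pa/m
dP = 39877.4 * 8.3 / 1000 = 331.0 kPa

331.0 kPa


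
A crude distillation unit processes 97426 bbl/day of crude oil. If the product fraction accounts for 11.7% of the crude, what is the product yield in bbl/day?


Crude throughput = 97426 bbl/day
Fraction yield = 11.7%
yield = throughput * fraction / 100
yield = 97426 * 11.7 / 100 = 11398.842

11398.842 bbl/day


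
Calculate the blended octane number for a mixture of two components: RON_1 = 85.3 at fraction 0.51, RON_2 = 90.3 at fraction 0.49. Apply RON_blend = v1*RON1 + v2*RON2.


Linear blending: RON_blend = sum(vi * RONi)
Contribution 1: 0.51 * 85.3 = 43.503
Contribution 2: 0.49 * 90.3 = 44.247
RON_blend = 43.503 + 44.247 = 87.75

87.75


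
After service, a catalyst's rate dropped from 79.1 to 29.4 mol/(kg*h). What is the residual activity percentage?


Activity (%) = (rate_used / rate_fresh) * 100
rate_used = 29.4, rate_fresh = 79.1
= (29.4 / 79.1) * 100
= 0.3717 * 100 = 37.17

37.17 %


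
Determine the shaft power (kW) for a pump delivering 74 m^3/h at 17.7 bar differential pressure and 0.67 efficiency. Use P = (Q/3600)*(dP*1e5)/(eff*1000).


Q = 74 / 3600 = 0.0205556 m^3/s
P = 0.0205556 * (17.7 * 1e5) / 0.67 / 1000 = 54.30

54.30 kW


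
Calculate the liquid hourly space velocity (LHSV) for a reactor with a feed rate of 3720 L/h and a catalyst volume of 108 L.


LHSV = volumetric feed rate / catalyst volume
= 3720 L/h / 108 L
= 34.44 h^-1

34.44 h^-1


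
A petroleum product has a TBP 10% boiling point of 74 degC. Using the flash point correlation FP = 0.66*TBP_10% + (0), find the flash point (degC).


FP = 0.66 * 74 + (0) = 48.84

48.84 degC


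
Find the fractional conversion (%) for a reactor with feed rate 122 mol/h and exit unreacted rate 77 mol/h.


X = (F_in - F_out) / F_in * 100
Moles reacted = 122 - 77 = 45
X = 45 / 122 * 100
= 0.3689 * 100
= 36.89 %

36.89 %


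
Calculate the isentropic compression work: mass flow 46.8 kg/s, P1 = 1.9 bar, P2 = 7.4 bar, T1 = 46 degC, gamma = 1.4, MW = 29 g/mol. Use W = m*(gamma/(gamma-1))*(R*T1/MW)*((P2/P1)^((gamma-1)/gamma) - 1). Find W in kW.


Isentropic work: W = m*(gamma/(gamma-1))*(R*T1/MW)*((P2/P1)^((gamma-1)/gamma) - 1)
T1 = 46 + 273.15 = 319.15 K
Pressure ratio = 7.4 / 1.9 = 3.89474
Exponent = (1.4 - 1)/1.4 = 0.285714
(P2/P1)^exp - 1 = 3.89474^0.285714 - 1 = 0.474715
W = 46.8 * 1.4 / 0.4 * 8.314 * 319.15 / 29 * 0.474715 = 7115

7115 kW


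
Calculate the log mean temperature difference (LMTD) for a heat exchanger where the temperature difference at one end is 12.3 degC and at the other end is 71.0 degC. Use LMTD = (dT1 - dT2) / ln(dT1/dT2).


LMTD = (dT1 - dT2) / ln(dT1/dT2)
= (12.3 - 71.0) / ln(12.3 / 71.0) = -58.7 / -1.75308 = 33.48

33.48 degC


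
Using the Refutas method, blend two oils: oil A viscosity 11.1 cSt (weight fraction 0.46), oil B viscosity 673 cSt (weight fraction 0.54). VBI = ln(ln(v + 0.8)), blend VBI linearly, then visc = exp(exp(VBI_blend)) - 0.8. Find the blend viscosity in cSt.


Refutas method: VBN_i = 14.534*ln(ln(visc_i + 0.8)) + 10.975, blended linearly by mass fraction; since VBN is linear in VBI_i = ln(ln(visc_i + 0.8)) and the fractions sum to 1, blend VBI directly: visc = exp(exp(VBI_blend)) - 0.8
VBI_1 = ln(ln(11.1 + 0.8)) = 0.906862
VBI_2 = ln(ln(673 + 0.8)) = 1.87379
VBI_blend = 0.46 * 0.906862 + 0.54 * 1.87379 = 1.429
visc_blend = exp(exp(1.429)) - 0.8 = 64.21

64.21 cSt


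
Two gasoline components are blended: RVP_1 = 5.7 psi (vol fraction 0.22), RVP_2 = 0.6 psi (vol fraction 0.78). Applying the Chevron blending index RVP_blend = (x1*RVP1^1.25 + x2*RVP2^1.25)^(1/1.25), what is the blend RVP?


Chevron index: RVP_blend = (sum xi*RVPi^1.25)^(1/1.25)
RVP^1.25 terms: 0.22 * 5.7^1.25 + 0.78 * 0.6^1.25 = 2.3495
RVP_blend = 2.3495^(1/1.25) = 1.981

1.981 psi


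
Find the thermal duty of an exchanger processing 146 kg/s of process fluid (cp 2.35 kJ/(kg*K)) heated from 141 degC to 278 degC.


Q = m_dot * cp * delta_T
delta_T = 278 - 141 = 137 K
Q = 146 * 2.35 * 137
= 343.1 * 137
= 47004.7 kW

47004.7 kW


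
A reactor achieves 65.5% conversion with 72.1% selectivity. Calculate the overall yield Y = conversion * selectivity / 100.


Overall yield = conversion (%) * selectivity (%) / 100
Conversion = 65.5%, Selectivity = 72.1%
Y = 65.5 * 72.1 / 100
= 47.2255 %

47.2255 %


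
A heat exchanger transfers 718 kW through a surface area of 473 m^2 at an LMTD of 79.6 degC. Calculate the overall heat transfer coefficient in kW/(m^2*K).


From Q = U*A*LMTD, U = Q / (A * LMTD)
U = 718 / (473 * 79.6) = 718 / 37650.8 = 0.01907

0.01907 kW/(m^2*K)


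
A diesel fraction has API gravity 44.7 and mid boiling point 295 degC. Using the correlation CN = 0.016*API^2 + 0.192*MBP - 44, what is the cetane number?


CN = 0.016 * 44.7^2 + 0.192 * 295 - 44
CN = 31.96944 + 56.64 - 44 = 44.60944

44.60944


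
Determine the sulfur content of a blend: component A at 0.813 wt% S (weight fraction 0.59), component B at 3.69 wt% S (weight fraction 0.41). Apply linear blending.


Linear sulfur blending: S_blend = x1*S1 + x2*S2
Contribution 1: 0.59 * 0.813 = 0.47967 wt%
Contribution 2: 0.41 * 3.69 = 1.5129 wt%
S_blend = 0.47967 + 1.5129 = 1.99257

1.99257 wt%


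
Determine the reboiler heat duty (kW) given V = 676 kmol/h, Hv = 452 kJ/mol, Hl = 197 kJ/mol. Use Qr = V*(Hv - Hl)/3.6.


Qr = 676 * (452 - 197) / 3.6 = 676 * 255 / 3.6 = 47880

47880 kW


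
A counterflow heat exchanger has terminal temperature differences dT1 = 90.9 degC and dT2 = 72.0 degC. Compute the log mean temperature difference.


LMTD = (dT1 - dT2) / ln(dT1/dT2)
= (90.9 - 72.0) / ln(90.9 / 72.0) = 18.9 / 0.233094 = 81.08

81.08 degC


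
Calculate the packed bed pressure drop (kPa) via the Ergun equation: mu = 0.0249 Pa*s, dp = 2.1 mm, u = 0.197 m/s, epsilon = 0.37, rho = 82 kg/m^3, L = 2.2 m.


dp = 2.1 mm = 0.0021 m
Viscous term = 150*0.0249*0.197*(1-0.37)^2 / (0.0021^2*0.37^3) = 1307360
Inertial term = 1.75*82*0.197^2*(1-0.37) / (0.0021*0.37^3) = 32983.8
dP/L = 1307360 + 32983.8 = 1340340 Pa/m
dP = 1340340 * 2.2 / 1000 = 2949 kPa

2949 kPa


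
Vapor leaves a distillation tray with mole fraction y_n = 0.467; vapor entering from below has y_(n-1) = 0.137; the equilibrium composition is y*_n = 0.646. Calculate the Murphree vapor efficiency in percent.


Murphree vapor efficiency: EMV = (y_n - y_(n-1)) / (y*_n - y_(n-1)) * 100
EMV = (0.467 - 0.137) / (0.646 - 0.137) * 100 = 0.33 / 0.509 * 100 = 64.83

64.83 %


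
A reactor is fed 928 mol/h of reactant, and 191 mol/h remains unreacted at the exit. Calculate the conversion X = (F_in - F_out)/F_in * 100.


X = (F_in - F_out) / F_in * 100
Moles reacted = 928 - 191 = 737
X = 737 / 928 * 100
= 0.7942 * 100
= 79.42 %

79.42 %


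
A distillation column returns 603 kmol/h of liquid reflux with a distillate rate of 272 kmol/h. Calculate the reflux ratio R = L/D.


Reflux ratio definition: R = L / D (liquid returned / distillate withdrawn)
L = 603 kmol/h, D = 272 kmol/h
R = 603 / 272 = 2.217

2.217


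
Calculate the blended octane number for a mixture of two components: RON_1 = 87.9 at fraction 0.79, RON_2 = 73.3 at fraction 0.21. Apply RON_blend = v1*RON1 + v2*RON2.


Linear blending: RON_blend = sum(vi * RONi)
Contribution 1: 0.79 * 87.9 = 69.441
Contribution 2: 0.21 * 73.3 = 15.393
RON_blend = 69.441 + 15.393 = 84.834

84.834


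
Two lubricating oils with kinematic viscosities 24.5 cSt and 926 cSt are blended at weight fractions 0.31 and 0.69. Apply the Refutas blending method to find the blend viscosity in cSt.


Refutas method: VBN_i = 14.534*ln(ln(visc_i + 0.8)) + 10.975, blended linearly by mass fraction; since VBN is linear in VBI_i = ln(ln(visc_i + 0.8)) and the fractions sum to 1, blend VBI directly: visc = exp(exp(VBI_blend)) - 0.8
VBI_1 = ln(ln(24.5 + 0.8)) = 1.17273
VBI_2 = ln(ln(926 + 0.8)) = 1.92158
VBI_blend = 0.31 * 1.17273 + 0.69 * 1.92158 = 1.68944
visc_blend = exp(exp(1.68944)) - 0.8 = 224.3

224.3 cSt


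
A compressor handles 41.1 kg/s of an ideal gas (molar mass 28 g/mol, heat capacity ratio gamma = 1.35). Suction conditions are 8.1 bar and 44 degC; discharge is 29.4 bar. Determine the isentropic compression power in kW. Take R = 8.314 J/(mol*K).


Isentropic work: W = m*(gamma/(gamma-1))*(R*T1/MW)*((P2/P1)^((gamma-1)/gamma) - 1)
T1 = 44 + 273.15 = 317.15 K
Pressure ratio = 29.4 / 8.1 = 3.62963
Exponent = (1.35 - 1)/1.35 = 0.259259
(P2/P1)^exp - 1 = 3.62963^0.259259 - 1 = 0.396849
W = 41.1 * 1.35 / 0.35 * 8.314 * 317.15 / 28 * 0.396849 = 5924

5924 kW


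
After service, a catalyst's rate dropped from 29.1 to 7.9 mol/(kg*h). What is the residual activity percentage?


Activity (%) = (rate_used / rate_fresh) * 100
rate_used = 7.9, rate_fresh = 29.1
= (7.9 / 29.1) * 100
= 0.2715 * 100 = 27.15

27.15 %


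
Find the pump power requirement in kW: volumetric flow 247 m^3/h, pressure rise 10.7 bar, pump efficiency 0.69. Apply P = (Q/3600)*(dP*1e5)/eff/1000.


Q = 247 / 3600 = 0.0686111 m^3/s
P = 0.0686111 * (10.7 * 1e5) / 0.69 / 1000 = 106.4

106.4 kW


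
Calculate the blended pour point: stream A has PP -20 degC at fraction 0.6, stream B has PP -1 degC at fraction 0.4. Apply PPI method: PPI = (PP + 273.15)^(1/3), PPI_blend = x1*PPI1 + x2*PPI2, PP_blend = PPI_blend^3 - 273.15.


PPI_1 = (-20 + 273.15)^(1/3) = 6.325953
PPI_2 = (-1 + 273.15)^(1/3) = 6.480414
PPI_blend = 0.6 * 6.325953 + 0.4 * 6.480414 = 6.387737
PP_blend = 6.387737^3 - 273.15 = 260.64 - 273.15 = -12.51

-12.51 degC


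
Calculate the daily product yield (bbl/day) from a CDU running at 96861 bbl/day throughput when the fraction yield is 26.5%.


Crude throughput = 96861 bbl/day
Fraction yield = 26.5%
yield = throughput * fraction / 100
yield = 96861 * 26.5 / 100 = 25668.165

25668.165 bbl/day


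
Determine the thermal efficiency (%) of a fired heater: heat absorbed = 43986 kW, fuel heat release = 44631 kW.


Furnace efficiency = Q_absorbed / Q_fuel * 100
= 43986 / 44631 * 100 = 98.55

98.55 %


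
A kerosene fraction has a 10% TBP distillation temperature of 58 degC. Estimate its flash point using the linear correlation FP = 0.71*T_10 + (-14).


FP = 0.71 * 58 + (-14) = 27.18

27.18 degC


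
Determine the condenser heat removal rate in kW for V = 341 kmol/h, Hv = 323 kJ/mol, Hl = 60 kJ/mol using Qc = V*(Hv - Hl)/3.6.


Qc = 341 * (323 - 60) / 3.6 = 341 * 263 / 3.6 = 24910

24910 kW


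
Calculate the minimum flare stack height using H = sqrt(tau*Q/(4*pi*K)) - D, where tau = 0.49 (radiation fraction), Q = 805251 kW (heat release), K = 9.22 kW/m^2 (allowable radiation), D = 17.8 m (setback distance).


tau*Q/(4*pi*K) = 0.49 * 805251 / (4 * pi * 9.22) = 3405.54
sqrt(3405.54) = 58.357
H = 58.357 - 17.8 = 40.56

40.56 m


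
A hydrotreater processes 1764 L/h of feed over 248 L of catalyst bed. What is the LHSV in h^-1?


LHSV = volumetric feed rate / catalyst volume
= 1764 L/h / 248 L
= 7.113 h^-1

7.113 h^-1


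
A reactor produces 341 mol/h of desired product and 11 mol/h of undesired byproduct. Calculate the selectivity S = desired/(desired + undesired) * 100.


Selectivity = desired / (desired + undesired) * 100
Total products = 341 + 11 = 352 mol/h
S = 341 / 352 * 100
= 0.9688 * 100
= 96.88 %

96.88 %


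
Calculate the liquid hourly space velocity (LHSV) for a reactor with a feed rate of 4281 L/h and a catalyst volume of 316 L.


LHSV = volumetric feed rate / catalyst volume
= 4281 L/h / 316 L
= 13.55 h^-1

13.55 h^-1


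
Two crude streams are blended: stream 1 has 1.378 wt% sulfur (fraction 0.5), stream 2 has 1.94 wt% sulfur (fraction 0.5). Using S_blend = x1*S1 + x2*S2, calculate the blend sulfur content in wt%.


Linear sulfur blending: S_blend = x1*S1 + x2*S2
Contribution 1: 0.5 * 1.378 = 0.689 wt%
Contribution 2: 0.5 * 1.94 = 0.97 wt%
S_blend = 0.689 + 0.97 = 1.659

1.659 wt%


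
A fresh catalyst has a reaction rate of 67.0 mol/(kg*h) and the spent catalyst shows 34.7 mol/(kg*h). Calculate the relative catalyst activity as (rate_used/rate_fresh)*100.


Activity (%) = (rate_used / rate_fresh) * 100
rate_used = 34.7, rate_fresh = 67.0
= (34.7 / 67.0) * 100
= 0.5179 * 100 = 51.79

51.79 %


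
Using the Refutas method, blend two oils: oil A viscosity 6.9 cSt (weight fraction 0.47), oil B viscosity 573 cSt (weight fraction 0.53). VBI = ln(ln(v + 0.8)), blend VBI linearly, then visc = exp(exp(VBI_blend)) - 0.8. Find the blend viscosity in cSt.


Refutas method: VBN_i = 14.534*ln(ln(visc_i + 0.8)) + 10.975, blended linearly by mass fraction; since VBN is linear in VBI_i = ln(ln(visc_i + 0.8)) and the fractions sum to 1, blend VBI directly: visc = exp(exp(VBI_blend)) - 0.8
VBI_1 = ln(ln(6.9 + 0.8)) = 0.713548
VBI_2 = ln(ln(573 + 0.8)) = 1.84881
VBI_blend = 0.47 * 0.713548 + 0.53 * 1.84881 = 1.31524
visc_blend = exp(exp(1.31524)) - 0.8 = 40.70

40.70 cSt


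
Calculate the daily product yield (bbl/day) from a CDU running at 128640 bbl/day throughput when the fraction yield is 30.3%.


Crude throughput = 128640 bbl/day
Fraction yield = 30.3%
yield = throughput * fraction / 100
yield = 128640 * 30.3 / 100 = 38977.92

38977.92 bbl/day


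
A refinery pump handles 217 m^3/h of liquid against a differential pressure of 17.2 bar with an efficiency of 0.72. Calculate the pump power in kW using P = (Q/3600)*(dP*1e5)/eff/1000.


Q = 217 / 3600 = 0.0602778 m^3/s
P = 0.0602778 * (17.2 * 1e5) / 0.72 / 1000 = 144.0

144.0 kW


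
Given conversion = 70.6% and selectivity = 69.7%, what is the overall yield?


Overall yield = conversion (%) * selectivity (%) / 100
Conversion = 70.6%, Selectivity = 69.7%
Y = 70.6 * 69.7 / 100
= 49.2082 %

49.2082 %


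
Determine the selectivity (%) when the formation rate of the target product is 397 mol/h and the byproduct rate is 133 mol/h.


Selectivity = desired / (desired + undesired) * 100
Total products = 397 + 133 = 530 mol/h
S = 397 / 530 * 100
= 0.7491 * 100
= 74.91 %

74.91 %


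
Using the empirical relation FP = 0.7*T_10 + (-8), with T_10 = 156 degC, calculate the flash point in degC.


FP = 0.7 * 156 + (-8) = 101.2

101.2 degC


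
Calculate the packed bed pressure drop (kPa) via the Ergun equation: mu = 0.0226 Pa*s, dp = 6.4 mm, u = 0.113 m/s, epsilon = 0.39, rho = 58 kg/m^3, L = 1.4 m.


dp = 6.4 mm = 0.0064 m
Viscous term = 150*0.0226*0.113*(1-0.39)^2 / (0.0064^2*0.39^3) = 58665.7
Inertial term = 1.75*58*0.113^2*(1-0.39) / (0.0064*0.39^3) = 2082.47
dP/L = 58665.7 + 2082.47 = 60748.2 Pa/m
dP = 60748.2 * 1.4 / 1000 = 85.05 kPa

85.05 kPa


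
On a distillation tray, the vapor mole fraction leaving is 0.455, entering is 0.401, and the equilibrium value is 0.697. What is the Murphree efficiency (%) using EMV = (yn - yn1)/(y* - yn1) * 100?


Murphree vapor efficiency: EMV = (y_n - y_(n-1)) / (y*_n - y_(n-1)) * 100
EMV = (0.455 - 0.401) / (0.697 - 0.401) * 100 = 0.054 / 0.296 * 100 = 18.24

18.24 %


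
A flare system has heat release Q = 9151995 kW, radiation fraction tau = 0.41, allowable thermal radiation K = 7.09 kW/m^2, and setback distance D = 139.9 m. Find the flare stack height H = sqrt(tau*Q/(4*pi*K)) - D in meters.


tau*Q/(4*pi*K) = 0.41 * 9151995 / (4 * pi * 7.09) = 42115.7
sqrt(42115.7) = 205.221
H = 205.221 - 139.9 = 65.32

65.32 m


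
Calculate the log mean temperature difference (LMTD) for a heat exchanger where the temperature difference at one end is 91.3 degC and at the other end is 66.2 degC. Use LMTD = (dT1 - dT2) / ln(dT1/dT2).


LMTD = (dT1 - dT2) / ln(dT1/dT2)
= (91.3 - 66.2) / ln(91.3 / 66.2) = 25.1 / 0.32147 = 78.08

78.08 degC


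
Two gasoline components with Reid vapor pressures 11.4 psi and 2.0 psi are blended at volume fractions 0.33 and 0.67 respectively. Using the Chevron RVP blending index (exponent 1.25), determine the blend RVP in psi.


Chevron index: RVP_blend = (sum xi*RVPi^1.25)^(1/1.25)
RVP^1.25 terms: 0.33 * 11.4^1.25 + 0.67 * 2.0^1.25 = 8.50619
RVP_blend = 8.50619^(1/1.25) = 5.544

5.544 psi


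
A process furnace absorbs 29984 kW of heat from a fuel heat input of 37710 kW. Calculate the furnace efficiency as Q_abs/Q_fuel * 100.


Furnace efficiency = Q_absorbed / Q_fuel * 100
= 29984 / 37710 * 100 = 79.51

79.51 %


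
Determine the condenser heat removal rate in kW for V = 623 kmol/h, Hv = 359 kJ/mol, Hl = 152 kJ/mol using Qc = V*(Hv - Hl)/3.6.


Qc = 623 * (359 - 152) / 3.6 = 623 * 207 / 3.6 = 35820

35820 kW


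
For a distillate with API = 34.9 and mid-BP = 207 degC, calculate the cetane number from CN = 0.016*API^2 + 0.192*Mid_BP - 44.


CN = 0.016 * 34.9^2 + 0.192 * 207 - 44
CN = 19.48816 + 39.744 - 44 = 15.23216

15.23216


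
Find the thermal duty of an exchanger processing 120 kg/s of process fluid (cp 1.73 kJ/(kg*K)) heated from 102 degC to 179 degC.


Q = m_dot * cp * delta_T
delta_T = 179 - 102 = 77 K
Q = 120 * 1.73 * 77
= 207.6 * 77
= 15985.2 kW

15985.2 kW


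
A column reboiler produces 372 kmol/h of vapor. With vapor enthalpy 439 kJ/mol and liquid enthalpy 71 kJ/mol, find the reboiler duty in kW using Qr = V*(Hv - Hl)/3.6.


Qr = 372 * (439 - 71) / 3.6 = 372 * 368 / 3.6 = 38030

38030 kW


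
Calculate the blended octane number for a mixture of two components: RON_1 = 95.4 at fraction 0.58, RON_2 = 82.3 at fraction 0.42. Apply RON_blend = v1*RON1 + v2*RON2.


Linear blending: RON_blend = sum(vi * RONi)
Contribution 1: 0.58 * 95.4 = 55.332
Contribution 2: 0.42 * 82.3 = 34.566
RON_blend = 55.332 + 34.566 = 89.898

89.898


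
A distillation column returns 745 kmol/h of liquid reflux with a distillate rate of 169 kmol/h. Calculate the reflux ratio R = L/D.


Reflux ratio definition: R = L / D (liquid returned / distillate withdrawn)
L = 745 kmol/h, D = 169 kmol/h
R = 745 / 169 = 4.408

4.408


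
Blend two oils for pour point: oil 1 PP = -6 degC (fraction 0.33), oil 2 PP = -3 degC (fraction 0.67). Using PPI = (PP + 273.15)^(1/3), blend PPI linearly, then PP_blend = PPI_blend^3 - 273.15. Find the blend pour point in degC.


PPI_1 = (-6 + 273.15)^(1/3) = 6.440482
PPI_2 = (-3 + 273.15)^(1/3) = 6.464501
PPI_blend = 0.33 * 6.440482 + 0.67 * 6.464501 = 6.456575
PP_blend = 6.456575^3 - 273.15 = 269.1576 - 273.15 = -3.99

-3.99 degC


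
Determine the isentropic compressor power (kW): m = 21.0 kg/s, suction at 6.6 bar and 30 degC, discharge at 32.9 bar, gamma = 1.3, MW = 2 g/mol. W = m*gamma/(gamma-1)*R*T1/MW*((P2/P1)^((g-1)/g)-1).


Isentropic work: W = m*(gamma/(gamma-1))*(R*T1/MW)*((P2/P1)^((gamma-1)/gamma) - 1)
T1 = 30 + 273.15 = 303.15 K
Pressure ratio = 32.9 / 6.6 = 4.98485
Exponent = (1.3 - 1)/1.3 = 0.230769
(P2/P1)^exp - 1 = 4.98485^0.230769 - 1 = 0.44876
W = 21.0 * 1.3 / 0.3 * 8.314 * 303.15 / 2 * 0.44876 = 51460

51460 kW


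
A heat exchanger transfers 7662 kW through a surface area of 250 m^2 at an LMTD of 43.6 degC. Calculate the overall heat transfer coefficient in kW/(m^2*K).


From Q = U*A*LMTD, U = Q / (A * LMTD)
U = 7662 / (250 * 43.6) = 7662 / 10900 = 0.7029

0.7029 kW/(m^2*K)


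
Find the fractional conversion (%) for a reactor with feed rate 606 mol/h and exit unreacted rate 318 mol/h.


X = (F_in - F_out) / F_in * 100
Moles reacted = 606 - 318 = 288
X = 288 / 606 * 100
= 0.4752 * 100
= 47.52 %

47.52 %


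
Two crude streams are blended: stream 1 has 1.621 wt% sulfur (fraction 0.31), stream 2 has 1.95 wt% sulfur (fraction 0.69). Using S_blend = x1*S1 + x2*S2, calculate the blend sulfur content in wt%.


Linear sulfur blending: S_blend = x1*S1 + x2*S2
Contribution 1: 0.31 * 1.621 = 0.50251 wt%
Contribution 2: 0.69 * 1.95 = 1.3455 wt%
S_blend = 0.50251 + 1.3455 = 1.84801

1.84801 wt%


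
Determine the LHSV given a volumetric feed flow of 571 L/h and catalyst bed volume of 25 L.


LHSV = volumetric feed rate / catalyst volume
= 571 L/h / 25 L
= 22.84 h^-1

22.84 h^-1


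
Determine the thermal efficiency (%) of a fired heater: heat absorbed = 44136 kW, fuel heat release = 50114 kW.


Furnace efficiency = Q_absorbed / Q_fuel * 100
= 44136 / 50114 * 100 = 88.07

88.07 %


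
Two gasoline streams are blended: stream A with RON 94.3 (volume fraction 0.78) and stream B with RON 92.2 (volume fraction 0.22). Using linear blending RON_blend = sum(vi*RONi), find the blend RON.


Linear blending: RON_blend = sum(vi * RONi)
Contribution 1: 0.78 * 94.3 = 73.554
Contribution 2: 0.22 * 92.2 = 20.284
RON_blend = 73.554 + 20.284 = 93.838

93.838


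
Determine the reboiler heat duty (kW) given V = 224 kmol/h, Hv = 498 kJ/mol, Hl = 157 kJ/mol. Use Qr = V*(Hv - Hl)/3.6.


Qr = 224 * (498 - 157) / 3.6 = 224 * 341 / 3.6 = 21220

21220 kW


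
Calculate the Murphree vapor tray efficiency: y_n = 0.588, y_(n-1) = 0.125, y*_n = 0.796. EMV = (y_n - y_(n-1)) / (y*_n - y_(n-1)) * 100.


Murphree vapor efficiency: EMV = (y_n - y_(n-1)) / (y*_n - y_(n-1)) * 100
EMV = (0.588 - 0.125) / (0.796 - 0.125) * 100 = 0.463 / 0.671 * 100 = 69.00

69.00 %


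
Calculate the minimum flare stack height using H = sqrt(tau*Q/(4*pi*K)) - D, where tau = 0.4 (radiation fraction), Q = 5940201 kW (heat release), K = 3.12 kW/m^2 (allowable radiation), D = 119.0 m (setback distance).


tau*Q/(4*pi*K) = 0.4 * 5940201 / (4 * pi * 3.12) = 60603.4
sqrt(60603.4) = 246.178
H = 246.178 - 119.0 = 127.2

127.2 m


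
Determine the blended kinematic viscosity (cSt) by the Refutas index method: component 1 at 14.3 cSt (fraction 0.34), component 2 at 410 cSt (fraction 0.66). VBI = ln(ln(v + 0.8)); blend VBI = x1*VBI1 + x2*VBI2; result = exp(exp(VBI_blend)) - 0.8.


Refutas method: VBN_i = 14.534*ln(ln(visc_i + 0.8)) + 10.975, blended linearly by mass fraction; since VBN is linear in VBI_i = ln(ln(visc_i + 0.8)) and the fractions sum to 1, blend VBI directly: visc = exp(exp(VBI_blend)) - 0.8
VBI_1 = ln(ln(14.3 + 0.8)) = 0.99868
VBI_2 = ln(ln(410 + 0.8)) = 1.79477
VBI_blend = 0.34 * 0.99868 + 0.66 * 1.79477 = 1.5241
visc_blend = exp(exp(1.5241)) - 0.8 = 97.79

97.79 cSt


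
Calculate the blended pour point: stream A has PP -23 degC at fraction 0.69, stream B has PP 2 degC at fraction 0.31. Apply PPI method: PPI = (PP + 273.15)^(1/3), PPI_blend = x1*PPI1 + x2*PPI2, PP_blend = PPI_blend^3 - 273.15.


PPI_1 = (-23 + 273.15)^(1/3) = 6.300865
PPI_2 = (2 + 273.15)^(1/3) = 6.504139
PPI_blend = 0.69 * 6.300865 + 0.31 * 6.504139 = 6.36388
PP_blend = 6.36388^3 - 273.15 = 257.7306 - 273.15 = -15.42

-15.42 degC


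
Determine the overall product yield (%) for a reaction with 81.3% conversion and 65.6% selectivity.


Overall yield = conversion (%) * selectivity (%) / 100
Conversion = 81.3%, Selectivity = 65.6%
Y = 81.3 * 65.6 / 100
= 53.3328 %

53.3328 %


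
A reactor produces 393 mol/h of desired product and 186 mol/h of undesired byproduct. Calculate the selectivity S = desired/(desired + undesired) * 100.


Selectivity = desired / (desired + undesired) * 100
Total products = 393 + 186 = 579 mol/h
S = 393 / 579 * 100
= 0.6788 * 100
= 67.88 %

67.88 %


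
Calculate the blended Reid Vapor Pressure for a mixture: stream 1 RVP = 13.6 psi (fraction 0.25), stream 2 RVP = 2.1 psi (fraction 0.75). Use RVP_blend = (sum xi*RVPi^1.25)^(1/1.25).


Chevron index: RVP_blend = (sum xi*RVPi^1.25)^(1/1.25)
RVP^1.25 terms: 0.25 * 13.6^1.25 + 0.75 * 2.1^1.25 = 8.42524
RVP_blend = 8.42524^(1/1.25) = 5.501

5.501 psi


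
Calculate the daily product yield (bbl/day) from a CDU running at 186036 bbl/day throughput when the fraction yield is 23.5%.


Crude throughput = 186036 bbl/day
Fraction yield = 23.5%
yield = throughput * fraction / 100
yield = 186036 * 23.5 / 100 = 43718.46

43718.46 bbl/day


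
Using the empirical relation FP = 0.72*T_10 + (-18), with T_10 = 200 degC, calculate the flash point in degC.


FP = 0.72 * 200 + (-18) = 126

126 degC


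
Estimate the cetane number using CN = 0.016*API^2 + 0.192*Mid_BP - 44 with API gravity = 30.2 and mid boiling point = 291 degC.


CN = 0.016 * 30.2^2 + 0.192 * 291 - 44
CN = 14.59264 + 55.872 - 44 = 26.46464

26.46464


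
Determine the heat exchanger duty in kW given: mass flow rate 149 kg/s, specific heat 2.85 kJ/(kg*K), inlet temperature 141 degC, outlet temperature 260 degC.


Q = m_dot * cp * delta_T
delta_T = 260 - 141 = 119 K
Q = 149 * 2.85 * 119
= 424.65 * 119
= 50533.35 kW

50533.35 kW


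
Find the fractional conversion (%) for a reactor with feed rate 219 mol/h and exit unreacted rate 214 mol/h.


X = (F_in - F_out) / F_in * 100
Moles reacted = 219 - 214 = 5
X = 5 / 219 * 100
= 0.02283 * 100
= 2.283 %

2.283 %


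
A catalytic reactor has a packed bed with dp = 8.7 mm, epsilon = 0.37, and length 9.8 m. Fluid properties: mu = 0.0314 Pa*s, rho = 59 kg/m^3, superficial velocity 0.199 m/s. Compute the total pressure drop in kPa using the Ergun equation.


dp = 8.7 mm = 0.0087 m
Viscous term = 150*0.0314*0.199*(1-0.37)^2 / (0.0087^2*0.37^3) = 97031.2
Inertial term = 1.75*59*0.199^2*(1-0.37) / (0.0087*0.37^3) = 5845.37
dP/L = 97031.2 + 5845.37 = 102877 Pa/m
dP = 102877 * 9.8 / 1000 = 1008 kPa

1008 kPa


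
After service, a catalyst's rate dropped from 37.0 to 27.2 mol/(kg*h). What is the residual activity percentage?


Activity (%) = (rate_used / rate_fresh) * 100
rate_used = 27.2, rate_fresh = 37.0
= (27.2 / 37.0) * 100
= 0.7351 * 100 = 73.51

73.51 %


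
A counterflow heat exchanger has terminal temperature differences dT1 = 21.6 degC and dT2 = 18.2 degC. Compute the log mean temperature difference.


LMTD = (dT1 - dT2) / ln(dT1/dT2)
= (21.6 - 18.2) / ln(21.6 / 18.2) = 3.4 / 0.171272 = 19.85

19.85 degC


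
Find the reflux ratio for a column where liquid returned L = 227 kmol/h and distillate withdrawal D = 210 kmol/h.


Reflux ratio definition: R = L / D (liquid returned / distillate withdrawn)
L = 227 kmol/h, D = 210 kmol/h
R = 227 / 210 = 1.081

1.081


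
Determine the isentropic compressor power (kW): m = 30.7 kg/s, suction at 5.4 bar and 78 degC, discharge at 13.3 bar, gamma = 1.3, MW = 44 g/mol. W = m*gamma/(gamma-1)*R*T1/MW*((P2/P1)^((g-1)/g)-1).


Isentropic work: W = m*(gamma/(gamma-1))*(R*T1/MW)*((P2/P1)^((gamma-1)/gamma) - 1)
T1 = 78 + 273.15 = 351.15 K
Pressure ratio = 13.3 / 5.4 = 2.46296
Exponent = (1.3 - 1)/1.3 = 0.230769
(P2/P1)^exp - 1 = 2.46296^0.230769 - 1 = 0.231222
W = 30.7 * 1.3 / 0.3 * 8.314 * 351.15 / 44 * 0.231222 = 2041

2041 kW


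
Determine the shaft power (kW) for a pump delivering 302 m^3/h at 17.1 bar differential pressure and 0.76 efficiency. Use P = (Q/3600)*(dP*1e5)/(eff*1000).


Q = 302 / 3600 = 0.0838889 m^3/s
P = 0.0838889 * (17.1 * 1e5) / 0.76 / 1000 = 188.8

188.8 kW


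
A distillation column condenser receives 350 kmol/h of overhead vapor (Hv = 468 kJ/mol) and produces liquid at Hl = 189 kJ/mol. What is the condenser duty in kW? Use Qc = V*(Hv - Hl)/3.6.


Qc = 350 * (468 - 189) / 3.6 = 350 * 279 / 3.6 = 27120

27120 kW


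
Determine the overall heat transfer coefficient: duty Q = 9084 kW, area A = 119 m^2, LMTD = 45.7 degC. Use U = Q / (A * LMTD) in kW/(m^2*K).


From Q = U*A*LMTD, U = Q / (A * LMTD)
U = 9084 / (119 * 45.7) = 9084 / 5438.3 = 1.670

1.670 kW/(m^2*K)


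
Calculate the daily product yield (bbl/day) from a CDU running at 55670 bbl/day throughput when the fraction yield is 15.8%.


Crude throughput = 55670 bbl/day
Fraction yield = 15.8%
yield = throughput * fraction / 100
yield = 55670 * 15.8 / 100 = 8795.86

8795.86 bbl/day


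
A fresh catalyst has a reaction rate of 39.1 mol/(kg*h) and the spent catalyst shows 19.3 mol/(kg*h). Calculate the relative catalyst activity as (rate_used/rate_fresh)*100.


Activity (%) = (rate_used / rate_fresh) * 100
rate_used = 19.3, rate_fresh = 39.1
= (19.3 / 39.1) * 100
= 0.4936 * 100 = 49.36

49.36 %
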